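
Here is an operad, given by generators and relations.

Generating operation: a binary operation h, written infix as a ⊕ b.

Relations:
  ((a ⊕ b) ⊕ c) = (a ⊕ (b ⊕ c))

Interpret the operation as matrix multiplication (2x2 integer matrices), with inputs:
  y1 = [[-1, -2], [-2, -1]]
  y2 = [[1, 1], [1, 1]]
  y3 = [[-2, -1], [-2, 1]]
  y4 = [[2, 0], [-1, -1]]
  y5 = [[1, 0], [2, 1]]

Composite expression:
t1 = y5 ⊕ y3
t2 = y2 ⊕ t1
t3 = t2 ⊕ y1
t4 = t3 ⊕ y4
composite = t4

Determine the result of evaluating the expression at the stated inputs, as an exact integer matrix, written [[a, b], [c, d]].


(y5 ⊕ y3) = [[-2, -1], [-6, -1]]
(y2 ⊕ (y5 ⊕ y3)) = [[-8, -2], [-8, -2]]
((y2 ⊕ (y5 ⊕ y3)) ⊕ y1) = [[12, 18], [12, 18]]
(((y2 ⊕ (y5 ⊕ y3)) ⊕ y1) ⊕ y4) = [[6, -18], [6, -18]]

[[6, -18], [6, -18]]


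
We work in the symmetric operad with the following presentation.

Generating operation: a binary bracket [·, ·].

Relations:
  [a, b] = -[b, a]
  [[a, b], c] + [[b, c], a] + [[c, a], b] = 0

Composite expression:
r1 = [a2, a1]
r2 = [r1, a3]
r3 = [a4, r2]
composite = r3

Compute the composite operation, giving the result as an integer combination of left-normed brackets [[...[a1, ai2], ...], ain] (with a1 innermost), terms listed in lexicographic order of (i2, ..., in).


A multilinear Lie element is pinned by a1-initial words (a1 innermost).
Composite bracket: [a4, [[a2, a1], a3]]
The bracket unfolds into 8 signed words via [a, b] = ab - ba (2^3 = 8).
Only words starting with a1 matter:
  from a1a2a3a4, sign +1: term +[[[a1, a2], a3], a4]

[[[a1, a2], a3], a4]


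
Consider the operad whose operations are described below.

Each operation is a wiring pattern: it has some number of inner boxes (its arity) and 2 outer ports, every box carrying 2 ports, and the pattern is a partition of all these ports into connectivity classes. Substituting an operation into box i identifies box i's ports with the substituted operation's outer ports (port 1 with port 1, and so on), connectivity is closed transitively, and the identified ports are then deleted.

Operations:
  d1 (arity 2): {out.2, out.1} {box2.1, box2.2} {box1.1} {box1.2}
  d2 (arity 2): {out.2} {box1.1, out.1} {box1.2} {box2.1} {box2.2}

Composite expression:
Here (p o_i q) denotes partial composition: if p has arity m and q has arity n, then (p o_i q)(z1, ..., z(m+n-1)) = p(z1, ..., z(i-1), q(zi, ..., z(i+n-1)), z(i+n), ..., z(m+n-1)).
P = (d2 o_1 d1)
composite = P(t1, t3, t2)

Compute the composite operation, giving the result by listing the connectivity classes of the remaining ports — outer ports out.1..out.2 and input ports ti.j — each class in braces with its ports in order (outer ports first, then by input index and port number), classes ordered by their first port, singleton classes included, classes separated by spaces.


{out.1} {out.2} {t1.1} {t1.2} {t2.1} {t2.2} {t3.1, t3.2}

After gluing at d2, chains via deleted ports link the t-ports.
after d1, the pattern on (t1, t3) reads {out.1, out.2} {t1.1} {t1.2} {t3.1, t3.2} (out.j = its outer ports)
after d2, the pattern on (t1, t3, t2) reads {out.1} {out.2} {t1.1} {t1.2} {t2.1} {t2.2} {t3.1, t3.2} (out.j = its outer ports)


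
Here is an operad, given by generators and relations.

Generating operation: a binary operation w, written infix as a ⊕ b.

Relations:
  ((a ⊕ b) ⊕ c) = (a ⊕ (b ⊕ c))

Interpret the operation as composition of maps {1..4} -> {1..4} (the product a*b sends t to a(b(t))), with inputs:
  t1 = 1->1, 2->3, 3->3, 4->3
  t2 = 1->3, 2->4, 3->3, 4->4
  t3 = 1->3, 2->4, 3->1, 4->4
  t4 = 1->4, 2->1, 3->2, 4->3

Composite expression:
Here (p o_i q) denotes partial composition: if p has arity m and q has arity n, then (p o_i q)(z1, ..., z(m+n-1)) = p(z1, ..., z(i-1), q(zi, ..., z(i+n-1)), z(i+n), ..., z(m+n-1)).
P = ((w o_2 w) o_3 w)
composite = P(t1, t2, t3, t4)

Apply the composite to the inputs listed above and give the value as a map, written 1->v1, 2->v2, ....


(t3 ⊕ t4) = 1->4, 2->3, 3->4, 4->1
(t2 ⊕ (t3 ⊕ t4)) = 1->4, 2->3, 3->4, 4->3
(t1 ⊕ (t2 ⊕ (t3 ⊕ t4))) = 1->3, 2->3, 3->3, 4->3

1->3, 2->3, 3->3, 4->3


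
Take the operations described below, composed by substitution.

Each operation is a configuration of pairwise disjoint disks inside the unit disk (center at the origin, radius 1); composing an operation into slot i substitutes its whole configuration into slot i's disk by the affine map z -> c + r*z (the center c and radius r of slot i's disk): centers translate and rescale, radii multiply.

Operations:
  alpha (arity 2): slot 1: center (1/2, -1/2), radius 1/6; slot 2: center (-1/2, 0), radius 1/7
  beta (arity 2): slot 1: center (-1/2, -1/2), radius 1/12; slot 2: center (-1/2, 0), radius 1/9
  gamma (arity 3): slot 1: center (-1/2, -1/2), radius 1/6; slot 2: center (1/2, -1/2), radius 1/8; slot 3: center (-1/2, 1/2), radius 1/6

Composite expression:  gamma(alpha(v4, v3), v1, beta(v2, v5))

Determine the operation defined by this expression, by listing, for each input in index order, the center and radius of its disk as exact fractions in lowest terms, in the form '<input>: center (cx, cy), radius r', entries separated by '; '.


v1: center (1/2, -1/2), radius 1/8; v2: center (-7/12, 5/12), radius 1/72; v3: center (-7/12, -1/2), radius 1/42; v4: center (-5/12, -7/12), radius 1/36; v5: center (-7/12, 1/2), radius 1/54

Follow each v-input down from gamma: c' goes to c + r*c', radius to r*r'.
v4 passes through 2 substitutions, ending at center (-5/12, -7/12), radius 1/36
v3 passes through 2 substitutions, ending at center (-7/12, -1/2), radius 1/42
v1 passes through 1 substitution, ending at center (1/2, -1/2), radius 1/8
v2 passes through 2 substitutions, ending at center (-7/12, 5/12), radius 1/72
v5 passes through 2 substitutions, ending at center (-7/12, 1/2), radius 1/54


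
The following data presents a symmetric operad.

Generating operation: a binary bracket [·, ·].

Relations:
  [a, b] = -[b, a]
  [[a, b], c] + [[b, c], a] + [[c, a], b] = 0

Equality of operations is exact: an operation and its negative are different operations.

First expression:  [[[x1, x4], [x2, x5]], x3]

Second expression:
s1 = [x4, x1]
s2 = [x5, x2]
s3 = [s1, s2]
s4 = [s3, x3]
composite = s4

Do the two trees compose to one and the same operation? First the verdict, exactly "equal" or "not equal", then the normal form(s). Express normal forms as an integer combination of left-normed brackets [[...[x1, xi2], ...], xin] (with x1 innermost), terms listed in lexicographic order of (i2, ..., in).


equal — both sides give [[[[x1, x4], x2], x5], x3] - [[[[x1, x4], x5], x2], x3]

Normal form of the first expression: [[[[x1, x4], x2], x5], x3] - [[[[x1, x4], x5], x2], x3]
Normal form of the second expression: [[[[x1, x4], x2], x5], x3] - [[[[x1, x4], x5], x2], x3]
The forms coincide; equal.


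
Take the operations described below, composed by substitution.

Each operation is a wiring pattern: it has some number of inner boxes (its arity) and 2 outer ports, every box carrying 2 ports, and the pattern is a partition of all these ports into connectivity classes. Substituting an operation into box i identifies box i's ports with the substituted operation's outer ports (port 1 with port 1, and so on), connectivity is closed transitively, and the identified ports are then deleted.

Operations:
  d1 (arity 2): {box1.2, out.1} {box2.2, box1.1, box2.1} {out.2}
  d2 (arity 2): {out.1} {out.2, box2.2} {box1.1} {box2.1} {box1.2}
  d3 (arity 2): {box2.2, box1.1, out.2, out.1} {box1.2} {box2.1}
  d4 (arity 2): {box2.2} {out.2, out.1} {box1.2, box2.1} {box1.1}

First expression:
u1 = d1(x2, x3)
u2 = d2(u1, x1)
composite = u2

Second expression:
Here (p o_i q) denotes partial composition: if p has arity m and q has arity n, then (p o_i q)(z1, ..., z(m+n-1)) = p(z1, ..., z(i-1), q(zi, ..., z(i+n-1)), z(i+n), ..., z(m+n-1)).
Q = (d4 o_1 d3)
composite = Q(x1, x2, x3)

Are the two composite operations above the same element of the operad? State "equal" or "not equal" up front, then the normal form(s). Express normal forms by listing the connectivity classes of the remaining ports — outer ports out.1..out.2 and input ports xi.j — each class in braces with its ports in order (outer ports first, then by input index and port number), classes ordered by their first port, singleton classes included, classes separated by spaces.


The first composite normalizes to {out.1} {out.2, x1.2} {x1.1} {x2.1, x3.1, x3.2} {x2.2}
The second composite normalizes to {out.1, out.2} {x1.1, x2.2, x3.1} {x1.2} {x2.1} {x3.2}
The normal forms differ: not equal.

not equal — first {out.1} {out.2, x1.2} {x1.1} {x2.1, x3.1, x3.2} {x2.2}, second {out.1, out.2} {x1.1, x2.2, x3.1} {x1.2} {x2.1} {x3.2}


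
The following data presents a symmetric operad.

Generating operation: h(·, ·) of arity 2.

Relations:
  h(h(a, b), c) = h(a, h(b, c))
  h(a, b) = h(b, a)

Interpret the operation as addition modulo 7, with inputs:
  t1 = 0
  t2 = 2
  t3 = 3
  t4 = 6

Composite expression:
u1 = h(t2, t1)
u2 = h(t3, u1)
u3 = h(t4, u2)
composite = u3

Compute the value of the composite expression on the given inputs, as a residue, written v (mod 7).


4 (mod 7)

h(t2, t1) = 2
h(t3, h(t2, t1)) = 5
h(t4, h(t3, h(t2, t1))) = 4


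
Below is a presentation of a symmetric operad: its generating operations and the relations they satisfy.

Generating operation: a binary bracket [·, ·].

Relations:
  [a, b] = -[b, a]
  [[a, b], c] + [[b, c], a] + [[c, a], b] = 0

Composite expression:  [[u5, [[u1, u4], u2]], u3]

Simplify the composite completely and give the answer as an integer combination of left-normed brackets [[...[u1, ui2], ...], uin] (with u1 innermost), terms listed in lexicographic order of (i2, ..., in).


-[[[[u1, u4], u2], u5], u3]

Skip Jacobi rewriting: expand, keep u1-initial words, read off terms.
Composite bracket: [[u5, [[u1, u4], u2]], u3]
The bracket unfolds into 16 signed words via [a, b] = ab - ba (2^4 = 16).
Only words starting with u1 matter:
  from u1u4u2u5u3, sign -1: term -[[[[u1, u4], u2], u5], u3]


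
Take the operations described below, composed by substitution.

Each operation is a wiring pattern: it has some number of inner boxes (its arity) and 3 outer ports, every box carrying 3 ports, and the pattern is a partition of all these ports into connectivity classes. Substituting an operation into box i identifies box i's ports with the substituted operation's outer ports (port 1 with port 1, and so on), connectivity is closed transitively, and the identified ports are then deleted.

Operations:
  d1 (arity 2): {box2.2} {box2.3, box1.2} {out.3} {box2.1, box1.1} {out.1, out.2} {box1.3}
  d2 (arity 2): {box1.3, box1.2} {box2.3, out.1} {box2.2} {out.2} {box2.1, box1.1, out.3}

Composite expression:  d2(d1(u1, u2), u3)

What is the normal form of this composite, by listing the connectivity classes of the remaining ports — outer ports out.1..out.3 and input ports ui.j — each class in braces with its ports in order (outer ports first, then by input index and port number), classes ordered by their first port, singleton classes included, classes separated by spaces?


Substituting into d2 glues patterns; closure does the rest.
the subtree at d1 composes to {out.1, out.2} {out.3} {u1.1, u2.1} {u1.2, u2.3} {u1.3} {u2.2} on (u1, u2); out.j = own outer ports
the subtree at d2 composes to {out.1, u3.3} {out.2} {out.3, u3.1} {u1.1, u2.1} {u1.2, u2.3} {u1.3} {u2.2} {u3.2} on (u1, u2, u3); out.j = own outer ports

{out.1, u3.3} {out.2} {out.3, u3.1} {u1.1, u2.1} {u1.2, u2.3} {u1.3} {u2.2} {u3.2}


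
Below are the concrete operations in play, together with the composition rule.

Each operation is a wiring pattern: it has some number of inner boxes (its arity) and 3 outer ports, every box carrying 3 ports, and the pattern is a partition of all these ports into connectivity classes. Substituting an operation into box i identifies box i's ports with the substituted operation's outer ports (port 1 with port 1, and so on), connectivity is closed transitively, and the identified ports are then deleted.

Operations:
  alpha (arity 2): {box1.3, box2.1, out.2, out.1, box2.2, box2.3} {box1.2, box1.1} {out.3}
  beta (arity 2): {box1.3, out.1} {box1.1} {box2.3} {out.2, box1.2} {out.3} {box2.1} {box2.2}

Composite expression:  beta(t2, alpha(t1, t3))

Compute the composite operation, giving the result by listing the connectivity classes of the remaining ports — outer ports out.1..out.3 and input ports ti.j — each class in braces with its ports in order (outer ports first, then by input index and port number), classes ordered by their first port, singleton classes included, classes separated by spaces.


Substituting into beta glues patterns; closure does the rest.
the subtree at alpha composes to {out.1, out.2, t1.3, t3.1, t3.2, t3.3} {out.3} {t1.1, t1.2} on (t1, t3); out.j = own outer ports
the subtree at beta composes to {out.1, t2.3} {out.2, t2.2} {out.3} {t1.1, t1.2} {t1.3, t3.1, t3.2, t3.3} {t2.1} on (t2, t1, t3); out.j = own outer ports

{out.1, t2.3} {out.2, t2.2} {out.3} {t1.1, t1.2} {t1.3, t3.1, t3.2, t3.3} {t2.1}


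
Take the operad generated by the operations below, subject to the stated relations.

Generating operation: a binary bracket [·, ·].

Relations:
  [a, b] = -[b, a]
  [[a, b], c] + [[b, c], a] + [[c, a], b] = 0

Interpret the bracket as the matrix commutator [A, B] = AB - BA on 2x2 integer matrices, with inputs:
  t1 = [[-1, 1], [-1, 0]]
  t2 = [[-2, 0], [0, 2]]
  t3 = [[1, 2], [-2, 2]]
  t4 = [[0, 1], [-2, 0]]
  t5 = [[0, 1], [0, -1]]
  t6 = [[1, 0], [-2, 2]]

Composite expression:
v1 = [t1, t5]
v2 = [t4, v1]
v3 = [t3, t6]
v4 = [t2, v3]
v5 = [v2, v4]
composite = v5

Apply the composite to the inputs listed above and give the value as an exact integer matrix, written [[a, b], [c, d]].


[[-32, 80], [0, 32]]

[t1, t5] = [[1, -2], [-1, -1]]
[t4, [t1, t5]] = [[-5, -2], [-4, 5]]
[t3, t6] = [[-4, 2], [0, 4]]
[t2, [t3, t6]] = [[0, -8], [0, 0]]
[[t4, [t1, t5]], [t2, [t3, t6]]] = [[-32, 80], [0, 32]]


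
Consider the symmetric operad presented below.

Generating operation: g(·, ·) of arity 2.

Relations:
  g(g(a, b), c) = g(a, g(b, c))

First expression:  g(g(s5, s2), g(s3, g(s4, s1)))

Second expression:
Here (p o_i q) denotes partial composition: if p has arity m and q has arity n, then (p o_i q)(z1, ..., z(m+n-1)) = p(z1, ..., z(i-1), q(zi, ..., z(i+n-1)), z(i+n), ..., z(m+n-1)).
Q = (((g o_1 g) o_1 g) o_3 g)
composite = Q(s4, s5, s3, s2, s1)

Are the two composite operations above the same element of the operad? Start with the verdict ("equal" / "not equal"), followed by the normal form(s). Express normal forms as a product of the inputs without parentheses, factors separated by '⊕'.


not equal; the first gives s5 ⊕ s2 ⊕ s3 ⊕ s4 ⊕ s1 and the second s4 ⊕ s5 ⊕ s3 ⊕ s2 ⊕ s1


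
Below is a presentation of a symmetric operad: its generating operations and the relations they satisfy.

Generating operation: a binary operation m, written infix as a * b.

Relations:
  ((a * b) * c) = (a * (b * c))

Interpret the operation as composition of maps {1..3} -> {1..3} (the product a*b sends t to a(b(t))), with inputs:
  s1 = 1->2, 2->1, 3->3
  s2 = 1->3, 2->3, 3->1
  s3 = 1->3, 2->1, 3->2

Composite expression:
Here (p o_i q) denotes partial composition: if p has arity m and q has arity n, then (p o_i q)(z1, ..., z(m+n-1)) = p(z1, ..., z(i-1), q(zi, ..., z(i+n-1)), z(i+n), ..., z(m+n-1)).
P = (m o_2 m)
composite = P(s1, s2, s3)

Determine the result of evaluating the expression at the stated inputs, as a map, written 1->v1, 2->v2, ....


1->2, 2->3, 3->3

(s2 * s3) = 1->1, 2->3, 3->3
(s1 * (s2 * s3)) = 1->2, 2->3, 3->3


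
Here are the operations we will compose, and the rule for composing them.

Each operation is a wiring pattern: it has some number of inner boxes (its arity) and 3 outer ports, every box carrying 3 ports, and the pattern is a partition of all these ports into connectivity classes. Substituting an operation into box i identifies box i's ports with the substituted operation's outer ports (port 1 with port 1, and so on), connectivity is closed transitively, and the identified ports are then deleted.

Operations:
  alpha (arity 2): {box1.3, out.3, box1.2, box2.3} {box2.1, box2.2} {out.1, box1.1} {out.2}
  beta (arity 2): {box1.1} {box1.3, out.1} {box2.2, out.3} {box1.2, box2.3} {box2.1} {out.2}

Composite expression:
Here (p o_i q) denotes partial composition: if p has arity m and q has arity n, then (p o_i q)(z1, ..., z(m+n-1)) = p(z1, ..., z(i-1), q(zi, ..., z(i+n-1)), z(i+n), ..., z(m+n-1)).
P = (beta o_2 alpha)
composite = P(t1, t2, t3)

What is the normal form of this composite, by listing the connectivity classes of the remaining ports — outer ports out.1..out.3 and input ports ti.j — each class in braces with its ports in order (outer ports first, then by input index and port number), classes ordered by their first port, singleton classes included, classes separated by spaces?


{out.1, t1.3} {out.2} {out.3} {t1.1} {t1.2, t2.2, t2.3, t3.3} {t2.1} {t3.1, t3.2}

After gluing at beta, chains via deleted ports link the t-ports.
the subtree at alpha composes to {out.1, t2.1} {out.2} {out.3, t2.2, t2.3, t3.3} {t3.1, t3.2} on (t2, t3); out.j = own outer ports
the subtree at beta composes to {out.1, t1.3} {out.2} {out.3} {t1.1} {t1.2, t2.2, t2.3, t3.3} {t2.1} {t3.1, t3.2} on (t1, t2, t3); out.j = own outer ports


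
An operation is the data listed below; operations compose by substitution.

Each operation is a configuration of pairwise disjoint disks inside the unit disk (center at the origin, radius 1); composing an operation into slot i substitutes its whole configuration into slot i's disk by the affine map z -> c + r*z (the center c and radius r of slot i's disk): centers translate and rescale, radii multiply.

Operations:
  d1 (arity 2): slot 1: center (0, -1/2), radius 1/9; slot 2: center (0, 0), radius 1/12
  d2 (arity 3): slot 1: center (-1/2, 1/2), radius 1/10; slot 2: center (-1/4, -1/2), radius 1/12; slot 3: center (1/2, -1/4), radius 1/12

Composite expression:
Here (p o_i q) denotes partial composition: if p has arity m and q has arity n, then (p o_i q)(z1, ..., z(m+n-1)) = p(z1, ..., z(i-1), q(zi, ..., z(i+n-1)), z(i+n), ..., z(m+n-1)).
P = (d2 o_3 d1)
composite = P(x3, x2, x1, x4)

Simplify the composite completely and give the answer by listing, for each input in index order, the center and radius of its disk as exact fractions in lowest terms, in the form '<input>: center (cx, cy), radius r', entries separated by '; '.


Follow each x-input down from d2: c' goes to c + r*c', radius to r*r'.
x3: after 1 affine step, its disk has center (-1/2, 1/2), radius 1/10
x2: after 1 affine step, its disk has center (-1/4, -1/2), radius 1/12
x1: after 2 affine steps, its disk has center (1/2, -7/24), radius 1/108
x4: after 2 affine steps, its disk has center (1/2, -1/4), radius 1/144

x1: center (1/2, -7/24), radius 1/108; x2: center (-1/4, -1/2), radius 1/12; x3: center (-1/2, 1/2), radius 1/10; x4: center (1/2, -1/4), radius 1/144


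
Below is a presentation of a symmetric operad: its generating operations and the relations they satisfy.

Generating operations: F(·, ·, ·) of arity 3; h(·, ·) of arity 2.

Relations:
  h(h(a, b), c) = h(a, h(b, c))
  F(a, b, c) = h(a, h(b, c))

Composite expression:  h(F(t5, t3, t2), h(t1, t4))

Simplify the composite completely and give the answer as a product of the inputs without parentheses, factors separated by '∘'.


t5 ∘ t3 ∘ t2 ∘ t1 ∘ t4


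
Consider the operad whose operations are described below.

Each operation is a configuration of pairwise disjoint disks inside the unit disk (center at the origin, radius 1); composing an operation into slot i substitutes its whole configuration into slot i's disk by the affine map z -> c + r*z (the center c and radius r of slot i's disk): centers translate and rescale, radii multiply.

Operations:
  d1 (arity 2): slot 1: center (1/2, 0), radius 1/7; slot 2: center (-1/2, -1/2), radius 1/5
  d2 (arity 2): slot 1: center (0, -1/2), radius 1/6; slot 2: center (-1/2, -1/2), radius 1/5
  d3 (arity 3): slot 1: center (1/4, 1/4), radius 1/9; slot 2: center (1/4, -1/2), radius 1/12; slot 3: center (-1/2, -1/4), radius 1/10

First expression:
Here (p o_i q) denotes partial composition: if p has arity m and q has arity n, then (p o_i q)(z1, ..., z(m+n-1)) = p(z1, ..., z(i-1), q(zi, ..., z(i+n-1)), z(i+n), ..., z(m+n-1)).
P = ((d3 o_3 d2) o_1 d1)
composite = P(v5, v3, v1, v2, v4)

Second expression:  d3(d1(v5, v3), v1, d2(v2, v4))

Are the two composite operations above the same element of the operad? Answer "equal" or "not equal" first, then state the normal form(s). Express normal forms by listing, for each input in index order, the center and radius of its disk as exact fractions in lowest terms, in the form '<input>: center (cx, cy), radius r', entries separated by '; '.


equal; the common form is v1: center (1/4, -1/2), radius 1/12; v2: center (-1/2, -3/10), radius 1/60; v3: center (7/36, 7/36), radius 1/45; v4: center (-11/20, -3/10), radius 1/50; v5: center (11/36, 1/4), radius 1/63

In normal form, the first expression is v1: center (1/4, -1/2), radius 1/12; v2: center (-1/2, -3/10), radius 1/60; v3: center (7/36, 7/36), radius 1/45; v4: center (-11/20, -3/10), radius 1/50; v5: center (11/36, 1/4), radius 1/63
In normal form, the second expression is v1: center (1/4, -1/2), radius 1/12; v2: center (-1/2, -3/10), radius 1/60; v3: center (7/36, 7/36), radius 1/45; v4: center (-11/20, -3/10), radius 1/50; v5: center (11/36, 1/4), radius 1/63
Same normal form: equal.


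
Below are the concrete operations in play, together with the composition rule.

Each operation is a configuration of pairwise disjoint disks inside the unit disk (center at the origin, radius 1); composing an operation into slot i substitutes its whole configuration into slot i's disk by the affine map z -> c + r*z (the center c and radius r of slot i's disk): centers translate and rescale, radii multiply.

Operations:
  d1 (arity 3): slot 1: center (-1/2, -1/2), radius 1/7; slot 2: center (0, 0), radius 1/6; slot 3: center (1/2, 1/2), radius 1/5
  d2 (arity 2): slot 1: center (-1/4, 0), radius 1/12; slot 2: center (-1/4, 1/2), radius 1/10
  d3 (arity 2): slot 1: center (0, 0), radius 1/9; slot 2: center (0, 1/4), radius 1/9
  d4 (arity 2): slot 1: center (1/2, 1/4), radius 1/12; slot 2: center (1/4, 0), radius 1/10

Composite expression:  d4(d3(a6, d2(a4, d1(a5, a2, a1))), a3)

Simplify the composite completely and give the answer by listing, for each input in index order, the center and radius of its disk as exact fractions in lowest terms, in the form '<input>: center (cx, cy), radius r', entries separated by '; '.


a1: center (269/540, 149/540), radius 1/5400; a2: center (215/432, 119/432), radius 1/6480; a3: center (1/4, 0), radius 1/10; a4: center (215/432, 13/48), radius 1/1296; a5: center (179/360, 11/40), radius 1/7560; a6: center (1/2, 1/4), radius 1/108


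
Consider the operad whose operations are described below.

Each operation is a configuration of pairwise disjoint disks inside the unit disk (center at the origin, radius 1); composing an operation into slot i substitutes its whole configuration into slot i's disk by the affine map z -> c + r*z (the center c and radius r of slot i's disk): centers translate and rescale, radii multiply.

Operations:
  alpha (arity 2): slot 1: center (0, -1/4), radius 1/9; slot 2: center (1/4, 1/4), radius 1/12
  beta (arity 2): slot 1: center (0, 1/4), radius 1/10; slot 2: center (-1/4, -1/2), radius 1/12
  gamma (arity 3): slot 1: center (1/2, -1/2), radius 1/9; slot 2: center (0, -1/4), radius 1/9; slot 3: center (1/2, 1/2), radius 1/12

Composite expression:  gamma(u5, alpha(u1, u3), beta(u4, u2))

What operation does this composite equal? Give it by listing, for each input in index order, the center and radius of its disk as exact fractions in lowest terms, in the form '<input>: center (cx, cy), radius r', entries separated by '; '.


Each u-disk chains the slot maps above it in gamma; radii multiply.
u5 passes through 1 substitution, ending at center (1/2, -1/2), radius 1/9
u1 passes through 2 substitutions, ending at center (0, -5/18), radius 1/81
u3 passes through 2 substitutions, ending at center (1/36, -2/9), radius 1/108
u4 passes through 2 substitutions, ending at center (1/2, 25/48), radius 1/120
u2 passes through 2 substitutions, ending at center (23/48, 11/24), radius 1/144

u1: center (0, -5/18), radius 1/81; u2: center (23/48, 11/24), radius 1/144; u3: center (1/36, -2/9), radius 1/108; u4: center (1/2, 25/48), radius 1/120; u5: center (1/2, -1/2), radius 1/9


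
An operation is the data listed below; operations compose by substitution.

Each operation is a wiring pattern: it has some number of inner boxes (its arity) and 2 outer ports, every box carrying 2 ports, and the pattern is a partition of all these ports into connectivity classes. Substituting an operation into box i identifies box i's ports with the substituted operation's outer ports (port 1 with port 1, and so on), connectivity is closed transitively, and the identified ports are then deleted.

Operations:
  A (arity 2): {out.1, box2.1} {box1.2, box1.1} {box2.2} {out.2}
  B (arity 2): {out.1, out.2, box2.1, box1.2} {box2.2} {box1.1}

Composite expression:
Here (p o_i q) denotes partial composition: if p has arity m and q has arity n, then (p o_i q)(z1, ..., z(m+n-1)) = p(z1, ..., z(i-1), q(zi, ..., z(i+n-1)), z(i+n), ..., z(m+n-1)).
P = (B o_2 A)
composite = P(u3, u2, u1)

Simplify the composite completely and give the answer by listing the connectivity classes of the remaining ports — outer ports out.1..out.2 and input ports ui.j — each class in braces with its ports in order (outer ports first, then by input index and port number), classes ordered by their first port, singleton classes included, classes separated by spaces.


{out.1, out.2, u1.1, u3.2} {u1.2} {u2.1, u2.2} {u3.1}


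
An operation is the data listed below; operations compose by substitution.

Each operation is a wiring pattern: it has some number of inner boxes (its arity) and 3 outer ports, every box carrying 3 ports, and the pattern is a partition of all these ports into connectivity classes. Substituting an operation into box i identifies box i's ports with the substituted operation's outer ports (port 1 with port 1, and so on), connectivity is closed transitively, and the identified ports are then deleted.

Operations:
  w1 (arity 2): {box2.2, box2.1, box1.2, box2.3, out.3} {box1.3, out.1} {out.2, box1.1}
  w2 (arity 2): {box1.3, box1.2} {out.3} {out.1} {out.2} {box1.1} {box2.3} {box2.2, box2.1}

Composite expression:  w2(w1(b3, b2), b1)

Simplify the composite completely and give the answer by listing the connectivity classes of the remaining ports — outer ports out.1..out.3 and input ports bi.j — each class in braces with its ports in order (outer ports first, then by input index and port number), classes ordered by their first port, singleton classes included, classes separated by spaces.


{out.1} {out.2} {out.3} {b1.1, b1.2} {b1.3} {b2.1, b2.2, b2.3, b3.1, b3.2} {b3.3}


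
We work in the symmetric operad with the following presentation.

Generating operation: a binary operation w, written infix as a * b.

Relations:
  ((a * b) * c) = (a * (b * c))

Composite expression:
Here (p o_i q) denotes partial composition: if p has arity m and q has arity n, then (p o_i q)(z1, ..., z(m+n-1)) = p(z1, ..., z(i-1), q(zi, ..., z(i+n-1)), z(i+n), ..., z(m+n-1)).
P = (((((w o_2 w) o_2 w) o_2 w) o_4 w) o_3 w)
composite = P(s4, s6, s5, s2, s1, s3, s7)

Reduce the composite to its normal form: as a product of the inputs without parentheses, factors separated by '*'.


s4 * s6 * s5 * s2 * s1 * s3 * s7

Every regrouping of w is equal, so read the s-inputs in written order.
(s5 * s2) collapses to s5 * s2
(s6 * (s5 * s2)) collapses to s6 * s5 * s2
(s1 * s3) collapses to s1 * s3
((s6 * (s5 * s2)) * (s1 * s3)) collapses to s6 * s5 * s2 * s1 * s3
(((s6 * (s5 * s2)) * (s1 * s3)) * s7) collapses to s6 * s5 * s2 * s1 * s3 * s7
(s4 * (((s6 * (s5 * s2)) * (s1 * s3)) * s7)) collapses to s4 * s6 * s5 * s2 * s1 * s3 * s7


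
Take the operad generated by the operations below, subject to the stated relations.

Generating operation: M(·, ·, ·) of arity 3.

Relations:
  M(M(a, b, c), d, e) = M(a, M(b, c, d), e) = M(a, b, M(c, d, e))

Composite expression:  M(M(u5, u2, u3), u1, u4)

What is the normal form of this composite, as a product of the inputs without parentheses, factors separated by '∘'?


u5 ∘ u2 ∘ u3 ∘ u1 ∘ u4

Key point: M is associative — brackets drop, the u-order remains.
M(u5, u2, u3) flattens to u5 ∘ u2 ∘ u3
M(M(u5, u2, u3), u1, u4) flattens to u5 ∘ u2 ∘ u3 ∘ u1 ∘ u4


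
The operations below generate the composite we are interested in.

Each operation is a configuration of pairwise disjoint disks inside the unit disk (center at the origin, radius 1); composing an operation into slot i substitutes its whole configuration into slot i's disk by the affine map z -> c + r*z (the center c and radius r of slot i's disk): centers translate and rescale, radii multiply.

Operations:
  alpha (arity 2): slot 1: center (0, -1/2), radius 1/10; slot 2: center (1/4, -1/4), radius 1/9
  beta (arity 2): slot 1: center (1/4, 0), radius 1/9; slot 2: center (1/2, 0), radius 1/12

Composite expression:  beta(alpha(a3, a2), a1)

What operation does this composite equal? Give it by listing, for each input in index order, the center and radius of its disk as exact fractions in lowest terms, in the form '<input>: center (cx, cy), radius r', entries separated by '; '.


a1: center (1/2, 0), radius 1/12; a2: center (5/18, -1/36), radius 1/81; a3: center (1/4, -1/18), radius 1/90


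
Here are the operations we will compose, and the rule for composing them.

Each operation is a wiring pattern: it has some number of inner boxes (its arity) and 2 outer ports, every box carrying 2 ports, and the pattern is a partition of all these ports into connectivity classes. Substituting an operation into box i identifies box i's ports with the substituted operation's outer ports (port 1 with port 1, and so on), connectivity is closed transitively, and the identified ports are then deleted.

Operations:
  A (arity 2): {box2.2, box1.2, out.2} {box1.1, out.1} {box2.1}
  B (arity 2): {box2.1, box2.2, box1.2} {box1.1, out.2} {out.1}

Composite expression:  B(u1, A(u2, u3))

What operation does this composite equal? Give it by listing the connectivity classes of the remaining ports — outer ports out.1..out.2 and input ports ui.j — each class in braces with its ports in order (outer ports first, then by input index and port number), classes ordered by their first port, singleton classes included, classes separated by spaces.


Treat the ports identified at B as solder joints: merge, then drop.
after A, the pattern on (u2, u3) reads {out.1, u2.1} {out.2, u2.2, u3.2} {u3.1} (out.j = its outer ports)
after B, the pattern on (u1, u2, u3) reads {out.1} {out.2, u1.1} {u1.2, u2.1, u2.2, u3.2} {u3.1} (out.j = its outer ports)

{out.1} {out.2, u1.1} {u1.2, u2.1, u2.2, u3.2} {u3.1}


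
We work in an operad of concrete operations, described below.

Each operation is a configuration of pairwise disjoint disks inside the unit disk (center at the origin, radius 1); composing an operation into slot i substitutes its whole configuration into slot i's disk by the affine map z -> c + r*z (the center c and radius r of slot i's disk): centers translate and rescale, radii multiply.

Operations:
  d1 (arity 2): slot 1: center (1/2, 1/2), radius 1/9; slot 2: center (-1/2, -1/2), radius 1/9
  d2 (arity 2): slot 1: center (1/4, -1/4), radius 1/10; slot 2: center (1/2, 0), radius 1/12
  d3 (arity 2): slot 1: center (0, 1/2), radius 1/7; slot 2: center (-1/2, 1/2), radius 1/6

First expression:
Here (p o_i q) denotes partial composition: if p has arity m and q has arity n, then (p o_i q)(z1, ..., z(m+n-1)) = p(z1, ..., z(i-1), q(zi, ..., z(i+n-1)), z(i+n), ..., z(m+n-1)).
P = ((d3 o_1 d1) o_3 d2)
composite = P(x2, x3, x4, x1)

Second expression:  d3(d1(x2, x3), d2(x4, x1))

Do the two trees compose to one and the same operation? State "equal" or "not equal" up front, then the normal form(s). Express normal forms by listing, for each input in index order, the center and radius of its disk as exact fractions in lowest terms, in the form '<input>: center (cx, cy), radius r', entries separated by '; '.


equal: each reduces to x1: center (-5/12, 1/2), radius 1/72; x2: center (1/14, 4/7), radius 1/63; x3: center (-1/14, 3/7), radius 1/63; x4: center (-11/24, 11/24), radius 1/60

The first expression, normalized: x1: center (-5/12, 1/2), radius 1/72; x2: center (1/14, 4/7), radius 1/63; x3: center (-1/14, 3/7), radius 1/63; x4: center (-11/24, 11/24), radius 1/60
The second expression, normalized: x1: center (-5/12, 1/2), radius 1/72; x2: center (1/14, 4/7), radius 1/63; x3: center (-1/14, 3/7), radius 1/63; x4: center (-11/24, 11/24), radius 1/60
Both agree, so they are equal.


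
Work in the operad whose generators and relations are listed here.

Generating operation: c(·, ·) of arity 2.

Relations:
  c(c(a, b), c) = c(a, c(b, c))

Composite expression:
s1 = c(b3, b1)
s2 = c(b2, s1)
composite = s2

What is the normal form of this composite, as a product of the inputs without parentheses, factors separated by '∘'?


Associativity of c dissolves the nesting; only the b-input order survives.
c(b3, b1) reduces to b3 ∘ b1
c(b2, c(b3, b1)) reduces to b2 ∘ b3 ∘ b1

b2 ∘ b3 ∘ b1


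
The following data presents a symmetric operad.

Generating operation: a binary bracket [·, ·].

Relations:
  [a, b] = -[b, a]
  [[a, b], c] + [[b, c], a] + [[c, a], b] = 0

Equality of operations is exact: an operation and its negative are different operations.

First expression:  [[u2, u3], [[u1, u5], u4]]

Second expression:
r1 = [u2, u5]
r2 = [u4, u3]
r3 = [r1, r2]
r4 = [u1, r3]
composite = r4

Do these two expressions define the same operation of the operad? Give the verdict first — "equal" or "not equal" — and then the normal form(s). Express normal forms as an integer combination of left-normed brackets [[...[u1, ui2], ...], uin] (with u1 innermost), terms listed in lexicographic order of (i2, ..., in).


not equal: they reduce to -[[[[u1, u5], u4], u2], u3] + [[[[u1, u5], u4], u3], u2] and -[[[[u1, u2], u5], u3], u4] + [[[[u1, u2], u5], u4], u3] + [[[[u1, u3], u4], u2], u5] - [[[[u1, u3], u4], u5], u2] - [[[[u1, u4], u3], u2], u5] + [[[[u1, u4], u3], u5], u2] + [[[[u1, u5], u2], u3], u4] - [[[[u1, u5], u2], u4], u3]

Reducing the first expression gives -[[[[u1, u5], u4], u2], u3] + [[[[u1, u5], u4], u3], u2]
Reducing the second expression gives -[[[[u1, u2], u5], u3], u4] + [[[[u1, u2], u5], u4], u3] + [[[[u1, u3], u4], u2], u5] - [[[[u1, u3], u4], u5], u2] - [[[[u1, u4], u3], u2], u5] + [[[[u1, u4], u3], u5], u2] + [[[[u1, u5], u2], u3], u4] - [[[[u1, u5], u2], u4], u3]
Different reductions; not equal.


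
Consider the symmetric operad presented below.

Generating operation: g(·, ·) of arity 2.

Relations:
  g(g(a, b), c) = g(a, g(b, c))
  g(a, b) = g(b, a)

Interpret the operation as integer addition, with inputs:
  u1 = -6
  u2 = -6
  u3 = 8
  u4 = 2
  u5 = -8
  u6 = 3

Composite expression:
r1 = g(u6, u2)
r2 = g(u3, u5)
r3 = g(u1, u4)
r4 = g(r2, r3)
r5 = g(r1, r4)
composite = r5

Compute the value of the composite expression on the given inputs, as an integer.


g(u6, u2) = -3
g(u3, u5) = 0
g(u1, u4) = -4
g(g(u3, u5), g(u1, u4)) = -4
g(g(u6, u2), g(g(u3, u5), g(u1, u4))) = -7

-7


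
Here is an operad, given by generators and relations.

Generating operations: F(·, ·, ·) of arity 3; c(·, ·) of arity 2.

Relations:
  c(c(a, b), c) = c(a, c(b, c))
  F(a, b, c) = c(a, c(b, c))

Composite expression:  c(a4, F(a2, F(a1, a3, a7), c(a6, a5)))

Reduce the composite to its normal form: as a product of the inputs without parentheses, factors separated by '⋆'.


a4 ⋆ a2 ⋆ a1 ⋆ a3 ⋆ a7 ⋆ a6 ⋆ a5

The c-tree's shape is irrelevant; the a-reading-order decides.
F(a1, a3, a7) spells out as a1 ⋆ a3 ⋆ a7
c(a6, a5) spells out as a6 ⋆ a5
F(a2, F(a1, a3, a7), c(a6, a5)) spells out as a2 ⋆ a1 ⋆ a3 ⋆ a7 ⋆ a6 ⋆ a5
c(a4, F(a2, F(a1, a3, a7), c(a6, a5))) spells out as a4 ⋆ a2 ⋆ a1 ⋆ a3 ⋆ a7 ⋆ a6 ⋆ a5


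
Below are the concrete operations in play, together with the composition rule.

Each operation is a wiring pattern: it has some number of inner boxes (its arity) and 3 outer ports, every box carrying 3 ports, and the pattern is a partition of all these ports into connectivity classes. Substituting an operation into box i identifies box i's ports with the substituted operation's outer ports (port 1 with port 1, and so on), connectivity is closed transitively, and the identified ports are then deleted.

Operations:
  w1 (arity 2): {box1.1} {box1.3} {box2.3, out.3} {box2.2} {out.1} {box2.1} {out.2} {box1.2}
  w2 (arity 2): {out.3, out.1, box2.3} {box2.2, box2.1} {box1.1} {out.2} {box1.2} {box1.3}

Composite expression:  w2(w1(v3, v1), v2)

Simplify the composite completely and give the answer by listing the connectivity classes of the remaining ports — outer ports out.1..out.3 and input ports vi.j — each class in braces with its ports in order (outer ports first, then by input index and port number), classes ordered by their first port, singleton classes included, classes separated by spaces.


{out.1, out.3, v2.3} {out.2} {v1.1} {v1.2} {v1.3} {v2.1, v2.2} {v3.1} {v3.2} {v3.3}

Connectivity passes through glued w2-boundaries; trace each wire chain.
stage w1: inputs (v3, v1), connectivity {out.1} {out.2} {out.3, v1.3} {v1.1} {v1.2} {v3.1} {v3.2} {v3.3}, out.j its boundary
stage w2: inputs (v3, v1, v2), connectivity {out.1, out.3, v2.3} {out.2} {v1.1} {v1.2} {v1.3} {v2.1, v2.2} {v3.1} {v3.2} {v3.3}, out.j its boundary


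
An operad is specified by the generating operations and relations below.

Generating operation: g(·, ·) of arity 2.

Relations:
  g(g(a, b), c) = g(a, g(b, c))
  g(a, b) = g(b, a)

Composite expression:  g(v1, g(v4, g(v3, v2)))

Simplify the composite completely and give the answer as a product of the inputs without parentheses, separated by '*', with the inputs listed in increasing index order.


Key point: g commutes, so take the v-inputs in any fixed order.
g(v3, v2) spells out as v3 * v2
g(v4, g(v3, v2)) spells out as v4 * v3 * v2
g(v1, g(v4, g(v3, v2))) spells out as v1 * v4 * v3 * v2
putting the inputs in ascending order: v1 * v2 * v3 * v4

v1 * v2 * v3 * v4


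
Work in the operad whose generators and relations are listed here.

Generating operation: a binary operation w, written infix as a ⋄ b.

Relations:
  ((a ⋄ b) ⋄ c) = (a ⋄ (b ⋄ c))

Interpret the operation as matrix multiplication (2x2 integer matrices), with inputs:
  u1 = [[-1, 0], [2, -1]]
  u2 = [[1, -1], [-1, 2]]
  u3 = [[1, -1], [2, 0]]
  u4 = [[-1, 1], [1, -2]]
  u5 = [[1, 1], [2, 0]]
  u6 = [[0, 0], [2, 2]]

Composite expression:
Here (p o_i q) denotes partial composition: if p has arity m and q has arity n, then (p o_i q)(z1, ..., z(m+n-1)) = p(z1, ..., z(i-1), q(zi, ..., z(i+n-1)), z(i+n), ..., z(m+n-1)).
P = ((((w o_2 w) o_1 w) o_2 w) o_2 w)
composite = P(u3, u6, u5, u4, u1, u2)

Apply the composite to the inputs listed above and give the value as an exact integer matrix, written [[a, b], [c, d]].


[[-10, 12], [0, 0]]

(u6 ⋄ u5) = [[0, 0], [6, 2]]
((u6 ⋄ u5) ⋄ u4) = [[0, 0], [-4, 2]]
(u3 ⋄ ((u6 ⋄ u5) ⋄ u4)) = [[4, -2], [0, 0]]
(u1 ⋄ u2) = [[-1, 1], [3, -4]]
((u3 ⋄ ((u6 ⋄ u5) ⋄ u4)) ⋄ (u1 ⋄ u2)) = [[-10, 12], [0, 0]]


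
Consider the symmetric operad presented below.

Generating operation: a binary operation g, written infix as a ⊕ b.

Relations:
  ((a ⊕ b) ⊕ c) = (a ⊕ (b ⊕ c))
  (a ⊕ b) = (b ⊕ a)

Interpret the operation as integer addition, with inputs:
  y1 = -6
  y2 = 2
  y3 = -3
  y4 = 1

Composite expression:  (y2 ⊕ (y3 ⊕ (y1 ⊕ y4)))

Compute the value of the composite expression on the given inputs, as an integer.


(y1 ⊕ y4) = -5
(y3 ⊕ (y1 ⊕ y4)) = -8
(y2 ⊕ (y3 ⊕ (y1 ⊕ y4))) = -6

-6


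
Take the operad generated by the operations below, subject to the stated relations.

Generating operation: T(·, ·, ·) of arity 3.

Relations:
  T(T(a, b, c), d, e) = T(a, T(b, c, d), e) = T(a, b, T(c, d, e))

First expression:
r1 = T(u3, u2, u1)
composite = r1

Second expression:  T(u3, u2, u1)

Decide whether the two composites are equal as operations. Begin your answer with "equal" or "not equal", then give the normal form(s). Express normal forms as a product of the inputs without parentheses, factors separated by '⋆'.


equal: each reduces to u3 ⋆ u2 ⋆ u1
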